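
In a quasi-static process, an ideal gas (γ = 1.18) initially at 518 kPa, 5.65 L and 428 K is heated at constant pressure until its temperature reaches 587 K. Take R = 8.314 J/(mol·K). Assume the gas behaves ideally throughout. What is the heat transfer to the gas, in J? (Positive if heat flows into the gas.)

7130 J

n = P₁V₁/(RT₁) = 518×5.65/(8.314×428) = 0.822 mol.
Isobaric: P stays 518 kPa; V/T = const ⇒ T₂ = 587 K, V₂ = 7.75 L.
W = PΔV = 518×(7.75−5.65) kPa·L = 1090 J.
ΔU = nCvΔT = 0.822×46.2×(587−428) = 6040 J.
Q = ΔU + W = nCpΔT = 7130 J.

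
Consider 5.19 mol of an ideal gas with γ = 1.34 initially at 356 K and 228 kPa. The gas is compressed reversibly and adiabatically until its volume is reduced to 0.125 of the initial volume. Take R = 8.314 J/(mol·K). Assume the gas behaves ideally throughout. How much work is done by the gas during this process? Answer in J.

V₁ = nRT₁/P₁ = 5.19×8.314×356/228 = 67.4 L.
Adiabatic: TV^(γ−1) = const ⇒ T₂ = 356×(8.00)^0.340 = 722 K; PV^γ = const ⇒ P₂ = 3700 kPa.
ΔU = nCvΔT = 5.19×24.5×(722−356) = 46400 J.
Q = 0 for an adiabatic process, so W = −ΔU = -46400 J.

-46400 J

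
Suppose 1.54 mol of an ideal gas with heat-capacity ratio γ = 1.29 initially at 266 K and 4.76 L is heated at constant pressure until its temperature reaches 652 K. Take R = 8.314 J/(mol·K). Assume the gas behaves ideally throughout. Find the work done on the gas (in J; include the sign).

P₁ = nRT₁/V₁ = 1.54×8.314×266/4.76 = 715 kPa.
Isobaric: P stays 715 kPa; V/T = const ⇒ T₂ = 652 K, V₂ = 11.7 L.
W = PΔV = 715×(11.7−4.76) kPa·L = 4940 J.
Work done on the gas = −W_by = -4940 J.

-4940 J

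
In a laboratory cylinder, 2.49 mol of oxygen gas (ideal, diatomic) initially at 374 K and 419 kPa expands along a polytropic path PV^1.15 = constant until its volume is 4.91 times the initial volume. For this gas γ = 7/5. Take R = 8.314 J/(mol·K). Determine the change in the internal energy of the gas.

V₁ = nRT₁/P₁ = 2.49×8.314×374/419 = 18.5 L.
Polytropic n=1.15: T₂ = T₁(V₁/V₂)^(n−1) = 374×(0.204)^0.15 = 295 K; P₂ = P₁(V₁/V₂)^n = 67.2 kPa.
For an ideal gas ΔU = nCvΔT with Cv = (5/2)R = 20.8 J/(mol·K).
ΔU = 2.49×20.8×(295−374) = -4110 J.

-4110 J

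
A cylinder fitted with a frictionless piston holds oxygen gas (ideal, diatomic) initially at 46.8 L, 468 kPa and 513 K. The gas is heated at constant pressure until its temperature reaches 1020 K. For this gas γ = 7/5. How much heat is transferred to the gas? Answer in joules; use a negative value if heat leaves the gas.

75800 J

n = P₁V₁/(RT₁) = 468×46.8/(8.314×513) = 5.14 mol.
Isobaric: P stays 468 kPa; V/T = const ⇒ T₂ = 1020 K, V₂ = 93.1 L.
W = PΔV = 468×(93.1−46.8) kPa·L = 21600 J.
ΔU = nCvΔT = 5.14×20.8×(1020−513) = 54100 J.
Q = ΔU + W = nCpΔT = 75800 J.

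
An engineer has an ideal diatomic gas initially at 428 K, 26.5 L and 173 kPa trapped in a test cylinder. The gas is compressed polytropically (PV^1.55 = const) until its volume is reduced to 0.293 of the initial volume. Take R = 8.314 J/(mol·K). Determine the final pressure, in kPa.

1160 kPa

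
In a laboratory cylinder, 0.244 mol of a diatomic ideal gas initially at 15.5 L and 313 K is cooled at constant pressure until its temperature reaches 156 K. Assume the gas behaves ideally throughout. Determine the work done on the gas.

318 J

P₁ = nRT₁/V₁ = 0.244×8.314×313/15.5 = 41.0 kPa.
Isobaric: P stays 41.0 kPa; V/T = const ⇒ T₂ = 156 K, V₂ = 7.73 L.
W = PΔV = 41.0×(7.73−15.5) kPa·L = -318 J.
Work done on the gas = −W_by = 318 J.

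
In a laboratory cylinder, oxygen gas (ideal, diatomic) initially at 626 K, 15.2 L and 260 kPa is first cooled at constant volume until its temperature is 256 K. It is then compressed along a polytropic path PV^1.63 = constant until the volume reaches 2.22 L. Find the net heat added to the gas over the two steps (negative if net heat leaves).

n = P₁V₁/(RT₁) = 260×15.2/(8.314×626) = 0.759 mol.
Step 1 — Isochoric: V stays 15.2 L; P/T = const ⇒ T₂ = 256 K, P₂ = 106 kPa.
W = 0 (no volume change).
ΔU = nCvΔT = 0.759×20.8×(256−626) = -5840 J.
Q = ΔU = -5840 J.
State after step 1: P = 106 kPa, V = 15.2 L, T = 256 K.
Step 2 — Polytropic n=1.63: T₂ = T₁(V₁/V₂)^(n−1) = 256×(6.85)^0.63 = 860 K; P₂ = P₁(V₁/V₂)^n = 2450 kPa.
W = (P₁V₁−P₂V₂)/(n−1) = (106×15.2−2450×2.22)/0.63 = -6050 J.
ΔU = nCvΔT = 0.759×20.8×(860−256) = 9540 J.
Q = ΔU + W = 3480 J.
Net over both steps: W = -6050 J, Q = -2360 J, ΔU = 3700 J.

-2360 J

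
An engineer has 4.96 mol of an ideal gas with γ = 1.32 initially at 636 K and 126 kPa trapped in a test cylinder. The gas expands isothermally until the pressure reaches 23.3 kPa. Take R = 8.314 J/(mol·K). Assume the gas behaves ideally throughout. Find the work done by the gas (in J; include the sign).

44300 J

V₁ = nRT₁/P₁ = 4.96×8.314×636/126 = 208 L.
Isothermal: T stays 636 K; PV = const ⇒ V₂ = 1130 L, P₂ = 23.3 kPa.
W = nRT ln(V₂/V₁) = 4.96×8.314×636×ln(5.41) = 44300 J.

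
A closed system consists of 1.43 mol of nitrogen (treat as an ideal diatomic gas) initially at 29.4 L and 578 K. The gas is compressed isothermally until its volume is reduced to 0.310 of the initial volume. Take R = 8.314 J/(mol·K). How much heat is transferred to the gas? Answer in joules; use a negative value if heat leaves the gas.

P₁ = nRT₁/V₁ = 1.43×8.314×578/29.4 = 234 kPa.
Isothermal: T stays 578 K; PV = const ⇒ V₂ = 9.11 L, P₂ = 754 kPa.
ΔU = 0 (ideal gas, T constant).
W = nRT ln(V₂/V₁) = 1.43×8.314×578×ln(0.310) = -8050 J.
Q = ΔU + W = -8050 J.

-8050 J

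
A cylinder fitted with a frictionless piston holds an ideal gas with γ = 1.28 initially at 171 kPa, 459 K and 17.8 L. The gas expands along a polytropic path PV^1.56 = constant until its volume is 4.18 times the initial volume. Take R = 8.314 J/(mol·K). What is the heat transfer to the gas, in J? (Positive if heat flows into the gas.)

-3000 J

n = P₁V₁/(RT₁) = 171×17.8/(8.314×459) = 0.798 mol.
Polytropic n=1.56: T₂ = T₁(V₁/V₂)^(n−1) = 459×(0.239)^0.56 = 206 K; P₂ = P₁(V₁/V₂)^n = 18.4 kPa.
W = (P₁V₁−P₂V₂)/(n−1) = (171×17.8−18.4×74.4)/0.56 = 3000 J.
ΔU = nCvΔT = 0.798×29.7×(206−459) = -5990 J.
Q = ΔU + W = -3000 J.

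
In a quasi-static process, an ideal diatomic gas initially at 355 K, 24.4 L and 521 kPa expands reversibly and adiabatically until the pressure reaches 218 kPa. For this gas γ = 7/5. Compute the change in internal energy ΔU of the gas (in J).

-7000 J

n = P₁V₁/(RT₁) = 521×24.4/(8.314×355) = 4.31 mol.
Adiabatic: T₂/T₁ = (P₂/P₁)^((γ−1)/γ) ⇒ T₂ = 355×(0.418)^0.286 = 277 K; V₂ = 45.5 L.
For an ideal gas ΔU = nCvΔT with Cv = (5/2)R = 20.8 J/(mol·K).
ΔU = 4.31×20.8×(277−355) = -7000 J.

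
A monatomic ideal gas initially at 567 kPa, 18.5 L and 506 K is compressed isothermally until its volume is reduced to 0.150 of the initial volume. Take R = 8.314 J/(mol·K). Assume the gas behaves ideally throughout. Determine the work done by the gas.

-19900 J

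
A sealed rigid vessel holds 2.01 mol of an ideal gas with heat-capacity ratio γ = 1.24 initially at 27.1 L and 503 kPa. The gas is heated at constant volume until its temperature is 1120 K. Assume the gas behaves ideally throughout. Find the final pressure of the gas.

691 kPa

T₁ = P₁V₁/(nR) = 503×27.1/(2.01×8.314) = 816 K.
Isochoric: V stays 27.1 L; P/T = const ⇒ T₂ = 1120 K, P₂ = 691 kPa.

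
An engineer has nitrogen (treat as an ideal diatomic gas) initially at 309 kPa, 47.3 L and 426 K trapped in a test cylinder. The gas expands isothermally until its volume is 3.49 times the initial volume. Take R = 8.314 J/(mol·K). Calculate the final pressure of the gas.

88.5 kPa

Isothermal: T stays 426 K; PV = const ⇒ V₂ = 165 L, P₂ = 88.5 kPa.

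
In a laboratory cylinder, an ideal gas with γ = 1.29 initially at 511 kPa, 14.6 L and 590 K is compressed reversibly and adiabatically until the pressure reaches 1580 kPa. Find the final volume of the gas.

Adiabatic: T₂/T₁ = (P₂/P₁)^((γ−1)/γ) ⇒ T₂ = 590×(3.09)^0.225 = 760 K; V₂ = 6.09 L.

6.09 L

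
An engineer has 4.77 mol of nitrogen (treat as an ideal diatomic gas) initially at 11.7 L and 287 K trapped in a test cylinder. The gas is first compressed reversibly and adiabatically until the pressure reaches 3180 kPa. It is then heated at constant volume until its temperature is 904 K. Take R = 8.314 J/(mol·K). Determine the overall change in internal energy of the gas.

61200 J

P₁ = nRT₁/V₁ = 4.77×8.314×287/11.7 = 973 kPa.
Step 1 — Adiabatic: T₂/T₁ = (P₂/P₁)^((γ−1)/γ) ⇒ T₂ = 287×(3.27)^0.286 = 403 K; V₂ = 5.02 L.
ΔU = nCvΔT = 4.77×20.8×(403−287) = 11500 J.
Q = 0 for an adiabatic process, so W = −ΔU = -11500 J.
State after step 1: P = 3180 kPa, V = 5.02 L, T = 403 K.
Step 2 — Isochoric: V stays 5.02 L; P/T = const ⇒ T₂ = 904 K, P₂ = 7140 kPa.
W = 0 (no volume change).
ΔU = nCvΔT = 4.77×20.8×(904−403) = 49700 J.
Q = ΔU = 49700 J.
Net over both steps: W = -11500 J, Q = 49700 J, ΔU = 61200 J.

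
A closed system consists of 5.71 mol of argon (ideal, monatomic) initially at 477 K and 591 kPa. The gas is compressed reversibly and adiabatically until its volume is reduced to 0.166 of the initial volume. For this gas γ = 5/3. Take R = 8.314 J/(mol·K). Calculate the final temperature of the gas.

V₁ = nRT₁/P₁ = 5.71×8.314×477/591 = 38.3 L.
Adiabatic: TV^(γ−1) = const ⇒ T₂ = 477×(6.02)^0.667 = 1580 K; PV^γ = const ⇒ P₂ = 11800 kPa.

1580 K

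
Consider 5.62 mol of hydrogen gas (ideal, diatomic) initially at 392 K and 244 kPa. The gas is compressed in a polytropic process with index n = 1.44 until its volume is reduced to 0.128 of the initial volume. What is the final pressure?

V₁ = nRT₁/P₁ = 5.62×8.314×392/244 = 75.1 L.
Polytropic n=1.44: T₂ = T₁(V₁/V₂)^(n−1) = 392×(7.81)^0.44 = 969 K; P₂ = P₁(V₁/V₂)^n = 4710 kPa.

4710 kPa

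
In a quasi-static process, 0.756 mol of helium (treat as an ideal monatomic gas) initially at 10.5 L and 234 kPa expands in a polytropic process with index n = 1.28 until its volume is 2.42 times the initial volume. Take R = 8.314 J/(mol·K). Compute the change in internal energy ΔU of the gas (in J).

-808 J

T₁ = P₁V₁/(nR) = 234×10.5/(0.756×8.314) = 391 K.
Polytropic n=1.28: T₂ = T₁(V₁/V₂)^(n−1) = 391×(0.413)^0.28 = 305 K; P₂ = P₁(V₁/V₂)^n = 75.5 kPa.
For an ideal gas ΔU = nCvΔT with Cv = (3/2)R = 12.5 J/(mol·K).
ΔU = 0.756×12.5×(305−391) = -808 J.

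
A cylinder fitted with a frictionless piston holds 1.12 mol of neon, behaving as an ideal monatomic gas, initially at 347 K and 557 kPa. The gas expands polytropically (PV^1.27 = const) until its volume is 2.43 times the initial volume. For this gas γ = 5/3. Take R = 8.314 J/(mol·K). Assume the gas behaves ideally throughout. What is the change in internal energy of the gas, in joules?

-1030 J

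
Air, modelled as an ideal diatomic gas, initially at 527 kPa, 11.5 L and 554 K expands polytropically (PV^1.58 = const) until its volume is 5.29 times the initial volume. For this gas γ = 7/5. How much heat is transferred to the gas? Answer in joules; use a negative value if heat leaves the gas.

n = P₁V₁/(RT₁) = 527×11.5/(8.314×554) = 1.32 mol.
Polytropic n=1.58: T₂ = T₁(V₁/V₂)^(n−1) = 554×(0.189)^0.58 = 211 K; P₂ = P₁(V₁/V₂)^n = 37.9 kPa.
W = (P₁V₁−P₂V₂)/(n−1) = (527×11.5−37.9×60.8)/0.58 = 6470 J.
ΔU = nCvΔT = 1.32×20.8×(211−554) = -9390 J.
Q = ΔU + W = -2910 J.

-2910 J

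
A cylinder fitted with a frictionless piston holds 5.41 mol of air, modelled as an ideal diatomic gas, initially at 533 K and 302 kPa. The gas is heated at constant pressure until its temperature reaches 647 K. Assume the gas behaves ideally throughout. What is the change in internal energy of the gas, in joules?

V₁ = nRT₁/P₁ = 5.41×8.314×533/302 = 79.4 L.
Isobaric: P stays 302 kPa; V/T = const ⇒ T₂ = 647 K, V₂ = 96.4 L.
For an ideal gas ΔU = nCvΔT with Cv = (5/2)R = 20.8 J/(mol·K).
ΔU = 5.41×20.8×(647−533) = 12800 J.

12800 J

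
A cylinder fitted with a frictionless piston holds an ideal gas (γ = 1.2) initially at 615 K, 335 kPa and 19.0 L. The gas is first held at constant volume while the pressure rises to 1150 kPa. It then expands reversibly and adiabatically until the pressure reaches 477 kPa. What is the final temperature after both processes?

n = P₁V₁/(RT₁) = 335×19.0/(8.314×615) = 1.24 mol.
Step 1 — Isochoric: V stays 19.0 L; P/T = const ⇒ T₂ = 2110 K, P₂ = 1150 kPa.
W = 0 (no volume change).
ΔU = nCvΔT = 1.24×41.6×(2110−615) = 77400 J.
Q = ΔU = 77400 J.
State after step 1: P = 1150 kPa, V = 19.0 L, T = 2110 K.
Step 2 — Adiabatic: T₂/T₁ = (P₂/P₁)^((γ−1)/γ) ⇒ T₂ = 2110×(0.415)^0.167 = 1820 K; V₂ = 39.6 L.
ΔU = nCvΔT = 1.24×41.6×(1820−2110) = -14900 J.
Q = 0 for an adiabatic process, so W = −ΔU = 14900 J.
Net over both steps: W = 14900 J, Q = 77400 J, ΔU = 62500 J.

1820 K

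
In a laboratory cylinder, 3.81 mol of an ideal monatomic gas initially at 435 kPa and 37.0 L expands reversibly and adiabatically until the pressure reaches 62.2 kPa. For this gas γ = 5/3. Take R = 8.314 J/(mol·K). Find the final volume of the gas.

119 L

T₁ = P₁V₁/(nR) = 435×37.0/(3.81×8.314) = 508 K.
Adiabatic: T₂/T₁ = (P₂/P₁)^((γ−1)/γ) ⇒ T₂ = 508×(0.143)^0.400 = 233 K; V₂ = 119 L.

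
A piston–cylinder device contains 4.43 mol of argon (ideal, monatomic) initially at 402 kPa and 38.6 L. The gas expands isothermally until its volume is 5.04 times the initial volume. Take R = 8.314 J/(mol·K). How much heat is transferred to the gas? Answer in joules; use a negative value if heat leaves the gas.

T₁ = P₁V₁/(nR) = 402×38.6/(4.43×8.314) = 421 K.
Isothermal: T stays 421 K; PV = const ⇒ V₂ = 195 L, P₂ = 79.8 kPa.
ΔU = 0 (ideal gas, T constant).
W = nRT ln(V₂/V₁) = 4.43×8.314×421×ln(5.04) = 25100 J.
Q = ΔU + W = 25100 J.

25100 J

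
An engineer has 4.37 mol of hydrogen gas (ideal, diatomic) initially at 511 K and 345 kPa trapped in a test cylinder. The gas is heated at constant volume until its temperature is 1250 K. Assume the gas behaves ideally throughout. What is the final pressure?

V₁ = nRT₁/P₁ = 4.37×8.314×511/345 = 53.8 L.
Isochoric: V stays 53.8 L; P/T = const ⇒ T₂ = 1250 K, P₂ = 844 kPa.

844 kPa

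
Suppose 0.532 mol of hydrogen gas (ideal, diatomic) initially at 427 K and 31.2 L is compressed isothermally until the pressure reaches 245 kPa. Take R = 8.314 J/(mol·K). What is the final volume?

P₁ = nRT₁/V₁ = 0.532×8.314×427/31.2 = 60.5 kPa.
Isothermal: T stays 427 K; PV = const ⇒ V₂ = 7.71 L, P₂ = 245 kPa.

7.71 L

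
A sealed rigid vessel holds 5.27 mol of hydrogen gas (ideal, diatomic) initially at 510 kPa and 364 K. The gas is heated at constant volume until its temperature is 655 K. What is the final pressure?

V₁ = nRT₁/P₁ = 5.27×8.314×364/510 = 31.3 L.
Isochoric: V stays 31.3 L; P/T = const ⇒ T₂ = 655 K, P₂ = 918 kPa.

918 kPa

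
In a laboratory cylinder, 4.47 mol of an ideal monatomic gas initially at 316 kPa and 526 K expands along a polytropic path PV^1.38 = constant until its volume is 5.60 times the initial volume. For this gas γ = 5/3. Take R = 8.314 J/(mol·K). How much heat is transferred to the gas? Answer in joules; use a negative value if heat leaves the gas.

10600 J

V₁ = nRT₁/P₁ = 4.47×8.314×526/316 = 61.9 L.
Polytropic n=1.38: T₂ = T₁(V₁/V₂)^(n−1) = 526×(0.179)^0.38 = 273 K; P₂ = P₁(V₁/V₂)^n = 29.3 kPa.
W = (P₁V₁−P₂V₂)/(n−1) = (316×61.9−29.3×346)/0.38 = 24700 J.
ΔU = nCvΔT = 4.47×12.5×(273−526) = -14100 J.
Q = ΔU + W = 10600 J.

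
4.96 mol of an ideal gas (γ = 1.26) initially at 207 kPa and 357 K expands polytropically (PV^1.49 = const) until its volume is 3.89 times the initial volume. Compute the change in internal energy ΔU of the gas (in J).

-27500 J

V₁ = nRT₁/P₁ = 4.96×8.314×357/207 = 71.1 L.
Polytropic n=1.49: T₂ = T₁(V₁/V₂)^(n−1) = 357×(0.257)^0.49 = 183 K; P₂ = P₁(V₁/V₂)^n = 27.3 kPa.
For an ideal gas ΔU = nCvΔT with Cv = R/(γ−1) = 32.0 J/(mol·K).
ΔU = 4.96×32.0×(183−357) = -27500 J.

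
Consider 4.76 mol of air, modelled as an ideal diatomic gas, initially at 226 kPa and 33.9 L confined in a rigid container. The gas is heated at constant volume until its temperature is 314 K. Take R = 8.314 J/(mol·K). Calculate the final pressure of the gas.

367 kPa

T₁ = P₁V₁/(nR) = 226×33.9/(4.76×8.314) = 194 K.
Isochoric: V stays 33.9 L; P/T = const ⇒ T₂ = 314 K, P₂ = 367 kPa.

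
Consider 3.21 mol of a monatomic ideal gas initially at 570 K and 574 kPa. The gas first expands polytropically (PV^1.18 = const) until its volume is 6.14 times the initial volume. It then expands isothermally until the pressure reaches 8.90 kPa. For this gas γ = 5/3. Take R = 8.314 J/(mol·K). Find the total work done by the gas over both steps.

45800 J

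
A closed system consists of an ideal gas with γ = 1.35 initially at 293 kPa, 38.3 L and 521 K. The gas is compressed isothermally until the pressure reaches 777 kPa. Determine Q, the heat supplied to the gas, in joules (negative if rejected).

-10900 J

n = P₁V₁/(RT₁) = 293×38.3/(8.314×521) = 2.59 mol.
Isothermal: T stays 521 K; PV = const ⇒ V₂ = 14.4 L, P₂ = 777 kPa.
ΔU = 0 (ideal gas, T constant).
W = nRT ln(V₂/V₁) = 2.59×8.314×521×ln(0.377) = -10900 J.
Q = ΔU + W = -10900 J.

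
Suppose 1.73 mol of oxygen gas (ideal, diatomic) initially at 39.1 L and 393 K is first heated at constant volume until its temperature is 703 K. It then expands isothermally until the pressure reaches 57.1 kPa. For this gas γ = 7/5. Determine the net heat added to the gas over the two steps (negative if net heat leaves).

P₁ = nRT₁/V₁ = 1.73×8.314×393/39.1 = 145 kPa.
Step 1 — Isochoric: V stays 39.1 L; P/T = const ⇒ T₂ = 703 K, P₂ = 259 kPa.
W = 0 (no volume change).
ΔU = nCvΔT = 1.73×20.8×(703−393) = 11100 J.
Q = ΔU = 11100 J.
State after step 1: P = 259 kPa, V = 39.1 L, T = 703 K.
Step 2 — Isothermal: T stays 703 K; PV = const ⇒ V₂ = 177 L, P₂ = 57.1 kPa.
ΔU = 0 (ideal gas, T constant).
W = nRT ln(V₂/V₁) = 1.73×8.314×703×ln(4.53) = 15300 J.
Q = ΔU + W = 15300 J.
Net over both steps: W = 15300 J, Q = 26400 J, ΔU = 11100 J.

26400 J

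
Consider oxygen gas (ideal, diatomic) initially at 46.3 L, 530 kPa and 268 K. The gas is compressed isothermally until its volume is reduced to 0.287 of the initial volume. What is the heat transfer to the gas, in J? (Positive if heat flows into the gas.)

-30600 J

n = P₁V₁/(RT₁) = 530×46.3/(8.314×268) = 11.0 mol.
Isothermal: T stays 268 K; PV = const ⇒ V₂ = 13.3 L, P₂ = 1850 kPa.
ΔU = 0 (ideal gas, T constant).
W = nRT ln(V₂/V₁) = 11.0×8.314×268×ln(0.287) = -30600 J.
Q = ΔU + W = -30600 J.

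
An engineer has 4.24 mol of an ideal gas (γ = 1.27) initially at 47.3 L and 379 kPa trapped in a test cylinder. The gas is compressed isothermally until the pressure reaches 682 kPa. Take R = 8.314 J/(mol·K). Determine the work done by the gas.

T₁ = P₁V₁/(nR) = 379×47.3/(4.24×8.314) = 509 K.
Isothermal: T stays 509 K; PV = const ⇒ V₂ = 26.3 L, P₂ = 682 kPa.
W = nRT ln(V₂/V₁) = 4.24×8.314×509×ln(0.556) = -10500 J.

-10500 J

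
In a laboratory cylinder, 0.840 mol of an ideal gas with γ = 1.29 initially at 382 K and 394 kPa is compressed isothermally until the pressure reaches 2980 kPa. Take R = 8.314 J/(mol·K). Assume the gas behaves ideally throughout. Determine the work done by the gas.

V₁ = nRT₁/P₁ = 0.840×8.314×382/394 = 6.77 L.
Isothermal: T stays 382 K; PV = const ⇒ V₂ = 0.895 L, P₂ = 2980 kPa.
W = nRT ln(V₂/V₁) = 0.840×8.314×382×ln(0.132) = -5400 J.

-5400 J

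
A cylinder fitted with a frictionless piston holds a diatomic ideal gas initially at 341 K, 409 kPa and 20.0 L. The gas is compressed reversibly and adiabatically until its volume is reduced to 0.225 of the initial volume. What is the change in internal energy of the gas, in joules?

16700 J

n = P₁V₁/(RT₁) = 409×20.0/(8.314×341) = 2.89 mol.
Adiabatic: TV^(γ−1) = const ⇒ T₂ = 341×(4.44)^0.400 = 619 K; PV^γ = const ⇒ P₂ = 3300 kPa.
For an ideal gas ΔU = nCvΔT with Cv = (5/2)R = 20.8 J/(mol·K).
ΔU = 2.89×20.8×(619−341) = 16700 J.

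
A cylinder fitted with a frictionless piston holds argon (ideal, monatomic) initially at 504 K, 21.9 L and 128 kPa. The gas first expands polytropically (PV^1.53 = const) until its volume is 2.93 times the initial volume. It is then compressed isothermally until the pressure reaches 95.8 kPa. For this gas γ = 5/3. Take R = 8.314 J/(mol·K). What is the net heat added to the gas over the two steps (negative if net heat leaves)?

-1680 J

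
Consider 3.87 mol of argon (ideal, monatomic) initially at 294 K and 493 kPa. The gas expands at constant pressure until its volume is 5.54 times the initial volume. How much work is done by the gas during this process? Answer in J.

42900 J

V₁ = nRT₁/P₁ = 3.87×8.314×294/493 = 19.2 L.
Isobaric: P stays 493 kPa; V/T = const ⇒ T₂ = 1630 K, V₂ = 106 L.
W = PΔV = 493×(106−19.2) kPa·L = 42900 J.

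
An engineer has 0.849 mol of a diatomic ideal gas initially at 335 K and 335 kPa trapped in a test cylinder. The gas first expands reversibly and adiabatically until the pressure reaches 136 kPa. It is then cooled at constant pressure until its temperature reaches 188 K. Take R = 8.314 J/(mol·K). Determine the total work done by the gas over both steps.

842 J

V₁ = nRT₁/P₁ = 0.849×8.314×335/335 = 7.06 L.
Step 1 — Adiabatic: T₂/T₁ = (P₂/P₁)^((γ−1)/γ) ⇒ T₂ = 335×(0.406)^0.286 = 259 K; V₂ = 13.4 L.
ΔU = nCvΔT = 0.849×20.8×(259−335) = -1340 J.
Q = 0 for an adiabatic process, so W = −ΔU = 1340 J.
State after step 1: P = 136 kPa, V = 13.4 L, T = 259 K.
Step 2 — Isobaric: P stays 136 kPa; V/T = const ⇒ T₂ = 188 K, V₂ = 9.76 L.
W = PΔV = 136×(9.76−13.4) kPa·L = -501 J.
ΔU = nCvΔT = 0.849×20.8×(188−259) = -1250 J.
Q = ΔU + W = nCpΔT = -1750 J.
Net over both steps: W = 842 J, Q = -1750 J, ΔU = -2590 J.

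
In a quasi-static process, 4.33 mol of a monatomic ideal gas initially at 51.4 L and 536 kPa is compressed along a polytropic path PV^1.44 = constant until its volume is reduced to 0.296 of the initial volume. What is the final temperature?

T₁ = P₁V₁/(nR) = 536×51.4/(4.33×8.314) = 765 K.
Polytropic n=1.44: T₂ = T₁(V₁/V₂)^(n−1) = 765×(3.38)^0.44 = 1310 K; P₂ = P₁(V₁/V₂)^n = 3090 kPa.

1310 K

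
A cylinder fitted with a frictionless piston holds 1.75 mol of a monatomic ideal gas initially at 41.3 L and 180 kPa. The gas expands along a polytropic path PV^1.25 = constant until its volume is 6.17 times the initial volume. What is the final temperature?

324 K

T₁ = P₁V₁/(nR) = 180×41.3/(1.75×8.314) = 511 K.
Polytropic n=1.25: T₂ = T₁(V₁/V₂)^(n−1) = 511×(0.162)^0.25 = 324 K; P₂ = P₁(V₁/V₂)^n = 18.5 kPa.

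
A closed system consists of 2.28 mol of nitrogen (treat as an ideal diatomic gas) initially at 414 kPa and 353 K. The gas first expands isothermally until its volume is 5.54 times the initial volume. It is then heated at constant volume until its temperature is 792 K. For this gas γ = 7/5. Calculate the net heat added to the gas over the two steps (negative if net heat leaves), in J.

32300 J

V₁ = nRT₁/P₁ = 2.28×8.314×353/414 = 16.2 L.
Step 1 — Isothermal: T stays 353 K; PV = const ⇒ V₂ = 89.5 L, P₂ = 74.7 kPa.
ΔU = 0 (ideal gas, T constant).
W = nRT ln(V₂/V₁) = 2.28×8.314×353×ln(5.54) = 11500 J.
Q = ΔU + W = 11500 J.
State after step 1: P = 74.7 kPa, V = 89.5 L, T = 353 K.
Step 2 — Isochoric: V stays 89.5 L; P/T = const ⇒ T₂ = 792 K, P₂ = 168 kPa.
W = 0 (no volume change).
ΔU = nCvΔT = 2.28×20.8×(792−353) = 20800 J.
Q = ΔU = 20800 J.
Net over both steps: W = 11500 J, Q = 32300 J, ΔU = 20800 J.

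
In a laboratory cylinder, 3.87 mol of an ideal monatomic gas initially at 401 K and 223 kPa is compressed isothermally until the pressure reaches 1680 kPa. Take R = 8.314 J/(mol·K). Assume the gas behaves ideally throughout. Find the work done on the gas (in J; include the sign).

V₁ = nRT₁/P₁ = 3.87×8.314×401/223 = 57.9 L.
Isothermal: T stays 401 K; PV = const ⇒ V₂ = 7.68 L, P₂ = 1680 kPa.
W = nRT ln(V₂/V₁) = 3.87×8.314×401×ln(0.133) = -26100 J.
Work done on the gas = −W_by = 26100 J.

26100 J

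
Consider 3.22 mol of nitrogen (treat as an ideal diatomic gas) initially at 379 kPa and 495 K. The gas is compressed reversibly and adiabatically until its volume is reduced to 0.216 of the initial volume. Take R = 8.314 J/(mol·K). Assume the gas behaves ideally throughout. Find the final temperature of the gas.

914 K

V₁ = nRT₁/P₁ = 3.22×8.314×495/379 = 35.0 L.
Adiabatic: TV^(γ−1) = const ⇒ T₂ = 495×(4.63)^0.400 = 914 K; PV^γ = const ⇒ P₂ = 3240 kPa.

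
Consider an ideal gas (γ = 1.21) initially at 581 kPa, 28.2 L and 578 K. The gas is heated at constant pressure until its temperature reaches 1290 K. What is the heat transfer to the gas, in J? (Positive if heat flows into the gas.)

116000 J

n = P₁V₁/(RT₁) = 581×28.2/(8.314×578) = 3.41 mol.
Isobaric: P stays 581 kPa; V/T = const ⇒ T₂ = 1290 K, V₂ = 62.9 L.
W = PΔV = 581×(62.9−28.2) kPa·L = 20200 J.
ΔU = nCvΔT = 3.41×39.6×(1290−578) = 96100 J.
Q = ΔU + W = nCpΔT = 116000 J.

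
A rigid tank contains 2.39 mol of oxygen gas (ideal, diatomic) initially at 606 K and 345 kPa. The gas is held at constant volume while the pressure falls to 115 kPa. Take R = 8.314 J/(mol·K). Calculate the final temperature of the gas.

202 K

V₁ = nRT₁/P₁ = 2.39×8.314×606/345 = 34.9 L.
Isochoric: V stays 34.9 L; P/T = const ⇒ T₂ = 202 K, P₂ = 115 kPa.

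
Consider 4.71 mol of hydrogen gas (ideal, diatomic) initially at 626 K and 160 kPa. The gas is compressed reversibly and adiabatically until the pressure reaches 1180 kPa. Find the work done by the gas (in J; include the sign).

V₁ = nRT₁/P₁ = 4.71×8.314×626/160 = 153 L.
Adiabatic: T₂/T₁ = (P₂/P₁)^((γ−1)/γ) ⇒ T₂ = 626×(7.38)^0.286 = 1110 K; V₂ = 36.8 L.
ΔU = nCvΔT = 4.71×20.8×(1110−626) = 47200 J.
Q = 0 for an adiabatic process, so W = −ΔU = -47200 J.

-47200 J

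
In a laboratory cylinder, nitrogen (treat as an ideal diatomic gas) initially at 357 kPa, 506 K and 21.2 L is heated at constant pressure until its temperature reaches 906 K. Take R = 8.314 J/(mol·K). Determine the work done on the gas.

-5980 J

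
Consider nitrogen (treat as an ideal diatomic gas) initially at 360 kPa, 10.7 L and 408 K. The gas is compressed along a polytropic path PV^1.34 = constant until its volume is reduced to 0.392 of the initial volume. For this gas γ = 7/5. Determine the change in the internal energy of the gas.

n = P₁V₁/(RT₁) = 360×10.7/(8.314×408) = 1.14 mol.
Polytropic n=1.34: T₂ = T₁(V₁/V₂)^(n−1) = 408×(2.55)^0.34 = 561 K; P₂ = P₁(V₁/V₂)^n = 1260 kPa.
For an ideal gas ΔU = nCvΔT with Cv = (5/2)R = 20.8 J/(mol·K).
ΔU = 1.14×20.8×(561−408) = 3610 J.

3610 J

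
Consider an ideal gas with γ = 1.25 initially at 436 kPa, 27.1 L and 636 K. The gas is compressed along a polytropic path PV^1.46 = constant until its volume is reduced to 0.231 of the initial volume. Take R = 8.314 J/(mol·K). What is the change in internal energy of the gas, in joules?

45500 J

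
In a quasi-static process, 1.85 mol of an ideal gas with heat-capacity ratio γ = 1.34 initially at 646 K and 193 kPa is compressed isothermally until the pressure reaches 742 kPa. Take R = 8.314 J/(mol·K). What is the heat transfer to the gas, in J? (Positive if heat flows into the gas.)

-13400 J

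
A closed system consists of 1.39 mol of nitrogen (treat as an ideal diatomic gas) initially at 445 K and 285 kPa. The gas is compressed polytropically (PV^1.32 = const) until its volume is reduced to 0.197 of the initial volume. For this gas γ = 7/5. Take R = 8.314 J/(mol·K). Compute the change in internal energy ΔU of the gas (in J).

8770 J

V₁ = nRT₁/P₁ = 1.39×8.314×445/285 = 18.0 L.
Polytropic n=1.32: T₂ = T₁(V₁/V₂)^(n−1) = 445×(5.08)^0.32 = 748 K; P₂ = P₁(V₁/V₂)^n = 2430 kPa.
For an ideal gas ΔU = nCvΔT with Cv = (5/2)R = 20.8 J/(mol·K).
ΔU = 1.39×20.8×(748−445) = 8770 J.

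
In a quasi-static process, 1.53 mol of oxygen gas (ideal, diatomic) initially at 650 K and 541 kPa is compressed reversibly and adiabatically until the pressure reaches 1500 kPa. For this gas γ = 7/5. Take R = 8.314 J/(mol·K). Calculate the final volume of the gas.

V₁ = nRT₁/P₁ = 1.53×8.314×650/541 = 15.3 L.
Adiabatic: T₂/T₁ = (P₂/P₁)^((γ−1)/γ) ⇒ T₂ = 650×(2.77)^0.286 = 870 K; V₂ = 7.38 L.

7.38 L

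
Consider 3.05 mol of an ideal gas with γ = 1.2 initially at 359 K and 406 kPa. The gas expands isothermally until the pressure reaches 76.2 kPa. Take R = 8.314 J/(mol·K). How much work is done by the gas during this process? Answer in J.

V₁ = nRT₁/P₁ = 3.05×8.314×359/406 = 22.4 L.
Isothermal: T stays 359 K; PV = const ⇒ V₂ = 119 L, P₂ = 76.2 kPa.
W = nRT ln(V₂/V₁) = 3.05×8.314×359×ln(5.33) = 15200 J.

15200 J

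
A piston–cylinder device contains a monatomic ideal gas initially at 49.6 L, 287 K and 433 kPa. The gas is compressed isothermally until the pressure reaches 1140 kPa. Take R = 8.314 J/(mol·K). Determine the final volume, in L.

18.8 L

Isothermal: T stays 287 K; PV = const ⇒ V₂ = 18.8 L, P₂ = 1140 kPa.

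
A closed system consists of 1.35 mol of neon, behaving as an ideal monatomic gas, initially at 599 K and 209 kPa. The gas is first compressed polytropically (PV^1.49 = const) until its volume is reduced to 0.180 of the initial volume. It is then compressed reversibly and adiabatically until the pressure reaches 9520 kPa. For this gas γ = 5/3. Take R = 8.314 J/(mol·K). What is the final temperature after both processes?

2300 K

V₁ = nRT₁/P₁ = 1.35×8.314×599/209 = 32.2 L.
Step 1 — Polytropic n=1.49: T₂ = T₁(V₁/V₂)^(n−1) = 599×(5.56)^0.49 = 1390 K; P₂ = P₁(V₁/V₂)^n = 2690 kPa.
W = (P₁V₁−P₂V₂)/(n−1) = (209×32.2−2690×5.79)/0.49 = -18100 J.
ΔU = nCvΔT = 1.35×12.5×(1390−599) = 13300 J.
Q = ΔU + W = -4790 J.
State after step 1: P = 2690 kPa, V = 5.79 L, T = 1390 K.
Step 2 — Adiabatic: T₂/T₁ = (P₂/P₁)^((γ−1)/γ) ⇒ T₂ = 1390×(3.54)^0.400 = 2300 K; V₂ = 2.71 L.
ΔU = nCvΔT = 1.35×12.5×(2300−1390) = 15400 J.
Q = 0 for an adiabatic process, so W = −ΔU = -15400 J.
Net over both steps: W = -33400 J, Q = -4790 J, ΔU = 28700 J.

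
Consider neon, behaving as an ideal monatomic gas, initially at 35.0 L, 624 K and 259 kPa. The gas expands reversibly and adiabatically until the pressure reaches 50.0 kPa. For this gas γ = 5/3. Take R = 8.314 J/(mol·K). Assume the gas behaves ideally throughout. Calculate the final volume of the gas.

93.9 L

Adiabatic: T₂/T₁ = (P₂/P₁)^((γ−1)/γ) ⇒ T₂ = 624×(0.193)^0.400 = 323 K; V₂ = 93.9 L.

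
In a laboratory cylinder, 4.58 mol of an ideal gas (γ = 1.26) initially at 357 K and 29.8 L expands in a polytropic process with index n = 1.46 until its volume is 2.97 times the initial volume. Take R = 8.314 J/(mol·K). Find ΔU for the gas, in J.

P₁ = nRT₁/V₁ = 4.58×8.314×357/29.8 = 456 kPa.
Polytropic n=1.46: T₂ = T₁(V₁/V₂)^(n−1) = 357×(0.337)^0.46 = 216 K; P₂ = P₁(V₁/V₂)^n = 93.1 kPa.
For an ideal gas ΔU = nCvΔT with Cv = R/(γ−1) = 32.0 J/(mol·K).
ΔU = 4.58×32.0×(216−357) = -20600 J.

-20600 J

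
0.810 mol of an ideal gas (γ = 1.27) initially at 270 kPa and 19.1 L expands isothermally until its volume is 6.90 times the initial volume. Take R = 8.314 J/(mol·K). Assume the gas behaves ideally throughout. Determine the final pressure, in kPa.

T₁ = P₁V₁/(nR) = 270×19.1/(0.810×8.314) = 766 K.
Isothermal: T stays 766 K; PV = const ⇒ V₂ = 132 L, P₂ = 39.1 kPa.

39.1 kPa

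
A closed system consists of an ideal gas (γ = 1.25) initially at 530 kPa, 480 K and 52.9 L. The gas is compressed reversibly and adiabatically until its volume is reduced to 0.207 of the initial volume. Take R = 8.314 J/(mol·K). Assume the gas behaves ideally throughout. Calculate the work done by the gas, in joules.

-54100 J

n = P₁V₁/(RT₁) = 530×52.9/(8.314×480) = 7.03 mol.
Adiabatic: TV^(γ−1) = const ⇒ T₂ = 480×(4.83)^0.250 = 712 K; PV^γ = const ⇒ P₂ = 3800 kPa.
ΔU = nCvΔT = 7.03×33.3×(712−480) = 54100 J.
Q = 0 for an adiabatic process, so W = −ΔU = -54100 J.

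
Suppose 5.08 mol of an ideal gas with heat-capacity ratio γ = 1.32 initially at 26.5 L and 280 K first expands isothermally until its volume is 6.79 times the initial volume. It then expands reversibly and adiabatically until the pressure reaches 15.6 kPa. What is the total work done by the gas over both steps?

33500 J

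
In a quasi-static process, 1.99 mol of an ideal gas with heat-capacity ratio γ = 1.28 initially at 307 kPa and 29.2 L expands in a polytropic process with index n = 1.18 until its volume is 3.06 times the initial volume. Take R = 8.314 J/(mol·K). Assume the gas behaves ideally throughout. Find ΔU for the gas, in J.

-5840 J

T₁ = P₁V₁/(nR) = 307×29.2/(1.99×8.314) = 542 K.
Polytropic n=1.18: T₂ = T₁(V₁/V₂)^(n−1) = 542×(0.327)^0.18 = 443 K; P₂ = P₁(V₁/V₂)^n = 82.0 kPa.
For an ideal gas ΔU = nCvΔT with Cv = R/(γ−1) = 29.7 J/(mol·K).
ΔU = 1.99×29.7×(443−542) = -5840 J.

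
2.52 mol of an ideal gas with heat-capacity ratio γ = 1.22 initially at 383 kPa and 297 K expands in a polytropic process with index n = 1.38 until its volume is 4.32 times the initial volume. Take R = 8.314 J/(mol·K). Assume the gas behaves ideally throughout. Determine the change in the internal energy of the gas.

V₁ = nRT₁/P₁ = 2.52×8.314×297/383 = 16.2 L.
Polytropic n=1.38: T₂ = T₁(V₁/V₂)^(n−1) = 297×(0.231)^0.38 = 170 K; P₂ = P₁(V₁/V₂)^n = 50.8 kPa.
For an ideal gas ΔU = nCvΔT with Cv = R/(γ−1) = 37.8 J/(mol·K).
ΔU = 2.52×37.8×(170−297) = -12100 J.

-12100 J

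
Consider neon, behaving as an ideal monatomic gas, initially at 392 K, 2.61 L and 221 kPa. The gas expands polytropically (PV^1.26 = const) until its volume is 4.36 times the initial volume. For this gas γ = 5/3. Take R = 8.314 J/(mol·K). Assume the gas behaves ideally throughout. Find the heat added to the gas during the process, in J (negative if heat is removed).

430 J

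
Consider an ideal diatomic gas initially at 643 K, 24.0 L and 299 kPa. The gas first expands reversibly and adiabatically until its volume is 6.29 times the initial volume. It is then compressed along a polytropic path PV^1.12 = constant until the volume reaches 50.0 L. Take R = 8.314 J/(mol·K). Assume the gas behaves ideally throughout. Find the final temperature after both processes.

352 K

n = P₁V₁/(RT₁) = 299×24.0/(8.314×643) = 1.34 mol.
Step 1 — Adiabatic: TV^(γ−1) = const ⇒ T₂ = 643×(0.159)^0.400 = 308 K; PV^γ = const ⇒ P₂ = 22.8 kPa.
ΔU = nCvΔT = 1.34×20.8×(308−643) = -9340 J.
Q = 0 for an adiabatic process, so W = −ΔU = 9340 J.
State after step 1: P = 22.8 kPa, V = 151 L, T = 308 K.
Step 2 — Polytropic n=1.12: T₂ = T₁(V₁/V₂)^(n−1) = 308×(3.02)^0.12 = 352 K; P₂ = P₁(V₁/V₂)^n = 78.5 kPa.
W = (P₁V₁−P₂V₂)/(n−1) = (22.8×151−78.5×50.0)/0.12 = -4060 J.
ΔU = nCvΔT = 1.34×20.8×(352−308) = 1220 J.
Q = ΔU + W = -2840 J.
Net over both steps: W = 5280 J, Q = -2840 J, ΔU = -8120 J.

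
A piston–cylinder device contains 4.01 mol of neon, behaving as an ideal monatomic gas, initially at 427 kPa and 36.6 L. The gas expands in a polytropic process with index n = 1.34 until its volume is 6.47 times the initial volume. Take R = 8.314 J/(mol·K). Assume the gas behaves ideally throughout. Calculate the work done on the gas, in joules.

T₁ = P₁V₁/(nR) = 427×36.6/(4.01×8.314) = 469 K.
Polytropic n=1.34: T₂ = T₁(V₁/V₂)^(n−1) = 469×(0.155)^0.34 = 248 K; P₂ = P₁(V₁/V₂)^n = 35.0 kPa.
W = (P₁V₁−P₂V₂)/(n−1) = (427×36.6−35.0×237)/0.34 = 21600 J.
Work done on the gas = −W_by = -21600 J.

-21600 J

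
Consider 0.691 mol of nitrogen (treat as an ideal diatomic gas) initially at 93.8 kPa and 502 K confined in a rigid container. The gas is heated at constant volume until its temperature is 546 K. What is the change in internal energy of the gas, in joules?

V₁ = nRT₁/P₁ = 0.691×8.314×502/93.8 = 30.7 L.
Isochoric: V stays 30.7 L; P/T = const ⇒ T₂ = 546 K, P₂ = 102 kPa.
For an ideal gas ΔU = nCvΔT with Cv = (5/2)R = 20.8 J/(mol·K).
ΔU = 0.691×20.8×(546−502) = 632 J.

632 J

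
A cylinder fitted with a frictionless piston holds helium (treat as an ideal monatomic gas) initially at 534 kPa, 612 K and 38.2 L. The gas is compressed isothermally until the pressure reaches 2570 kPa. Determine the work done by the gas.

-32100 J

n = P₁V₁/(RT₁) = 534×38.2/(8.314×612) = 4.01 mol.
Isothermal: T stays 612 K; PV = const ⇒ V₂ = 7.94 L, P₂ = 2570 kPa.
W = nRT ln(V₂/V₁) = 4.01×8.314×612×ln(0.208) = -32100 J.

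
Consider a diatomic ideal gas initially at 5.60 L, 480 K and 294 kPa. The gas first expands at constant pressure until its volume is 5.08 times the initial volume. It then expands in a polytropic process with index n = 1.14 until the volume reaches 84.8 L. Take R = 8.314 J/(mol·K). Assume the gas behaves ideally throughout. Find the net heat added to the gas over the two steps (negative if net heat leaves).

n = P₁V₁/(RT₁) = 294×5.60/(8.314×480) = 0.413 mol.
Step 1 — Isobaric: P stays 294 kPa; V/T = const ⇒ T₂ = 2440 K, V₂ = 28.4 L.
W = PΔV = 294×(28.4−5.60) kPa·L = 6720 J.
ΔU = nCvΔT = 0.413×20.8×(2440−480) = 16800 J.
Q = ΔU + W = nCpΔT = 23500 J.
State after step 1: P = 294 kPa, V = 28.4 L, T = 2440 K.
Step 2 — Polytropic n=1.14: T₂ = T₁(V₁/V₂)^(n−1) = 2440×(0.335)^0.14 = 2090 K; P₂ = P₁(V₁/V₂)^n = 84.6 kPa.
W = (P₁V₁−P₂V₂)/(n−1) = (294×28.4−84.6×84.8)/0.14 = 8470 J.
ΔU = nCvΔT = 0.413×20.8×(2090−2440) = -2960 J.
Q = ΔU + W = 5510 J.
Net over both steps: W = 15200 J, Q = 29000 J, ΔU = 13800 J.

29000 J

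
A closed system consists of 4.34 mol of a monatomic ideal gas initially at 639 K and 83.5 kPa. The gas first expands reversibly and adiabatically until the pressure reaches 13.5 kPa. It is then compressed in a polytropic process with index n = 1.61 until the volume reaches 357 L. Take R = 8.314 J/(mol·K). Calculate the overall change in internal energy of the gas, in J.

-6790 J

V₁ = nRT₁/P₁ = 4.34×8.314×639/83.5 = 276 L.
Step 1 — Adiabatic: T₂/T₁ = (P₂/P₁)^((γ−1)/γ) ⇒ T₂ = 639×(0.162)^0.400 = 308 K; V₂ = 824 L.
ΔU = nCvΔT = 4.34×12.5×(308−639) = -17900 J.
Q = 0 for an adiabatic process, so W = −ΔU = 17900 J.
State after step 1: P = 13.5 kPa, V = 824 L, T = 308 K.
Step 2 — Polytropic n=1.61: T₂ = T₁(V₁/V₂)^(n−1) = 308×(2.31)^0.61 = 514 K; P₂ = P₁(V₁/V₂)^n = 51.9 kPa.
W = (P₁V₁−P₂V₂)/(n−1) = (13.5×824−51.9×357)/0.61 = -12100 J.
ΔU = nCvΔT = 4.34×12.5×(514−308) = 11100 J.
Q = ΔU + W = -1030 J.
Net over both steps: W = 5760 J, Q = -1030 J, ΔU = -6790 J.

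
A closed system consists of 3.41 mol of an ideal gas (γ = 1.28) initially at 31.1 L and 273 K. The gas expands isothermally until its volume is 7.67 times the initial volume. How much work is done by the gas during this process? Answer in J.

15800 J

P₁ = nRT₁/V₁ = 3.41×8.314×273/31.1 = 249 kPa.
Isothermal: T stays 273 K; PV = const ⇒ V₂ = 239 L, P₂ = 32.4 kPa.
W = nRT ln(V₂/V₁) = 3.41×8.314×273×ln(7.67) = 15800 J.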